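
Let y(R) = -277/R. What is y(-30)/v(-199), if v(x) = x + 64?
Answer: -277/4050 ≈ -0.068395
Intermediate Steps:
v(x) = 64 + x
y(-30)/v(-199) = (-277/(-30))/(64 - 199) = -277*(-1/30)/(-135) = (277/30)*(-1/135) = -277/4050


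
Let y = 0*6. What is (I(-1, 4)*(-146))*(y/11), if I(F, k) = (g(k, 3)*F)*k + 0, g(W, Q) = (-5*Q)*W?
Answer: 0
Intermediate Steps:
y = 0
g(W, Q) = -5*Q*W
I(F, k) = -15*F*k**2 (I(F, k) = ((-5*3*k)*F)*k + 0 = ((-15*k)*F)*k + 0 = (-15*F*k)*k + 0 = -15*F*k**2 + 0 = -15*F*k**2)
(I(-1, 4)*(-146))*(y/11) = (-15*(-1)*4**2*(-146))*(0/11) = (-15*(-1)*16*(-146))*(0*(1/11)) = (240*(-146))*0 = -35040*0 = 0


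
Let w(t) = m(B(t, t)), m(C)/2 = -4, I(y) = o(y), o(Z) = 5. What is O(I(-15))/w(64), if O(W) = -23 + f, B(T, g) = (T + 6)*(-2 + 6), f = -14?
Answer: 37/8 ≈ 4.6250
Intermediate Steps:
I(y) = 5
B(T, g) = 24 + 4*T (B(T, g) = (6 + T)*4 = 24 + 4*T)
m(C) = -8 (m(C) = 2*(-4) = -8)
w(t) = -8
O(W) = -37 (O(W) = -23 - 14 = -37)
O(I(-15))/w(64) = -37/(-8) = -37*(-⅛) = 37/8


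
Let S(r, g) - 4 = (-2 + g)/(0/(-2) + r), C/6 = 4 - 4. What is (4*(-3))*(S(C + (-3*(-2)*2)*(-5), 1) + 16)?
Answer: -1201/5 ≈ -240.20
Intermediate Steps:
C = 0 (C = 6*(4 - 4) = 6*0 = 0)
S(r, g) = 4 + (-2 + g)/r (S(r, g) = 4 + (-2 + g)/(0/(-2) + r) = 4 + (-2 + g)/(0*(-½) + r) = 4 + (-2 + g)/(0 + r) = 4 + (-2 + g)/r)
(4*(-3))*(S(C + (-3*(-2)*2)*(-5), 1) + 16) = (4*(-3))*((-2 + 1 + 4*(0 + (-3*(-2)*2)*(-5)))/(0 + (-3*(-2)*2)*(-5)) + 16) = -12*((-2 + 1 + 4*(0 + (6*2)*(-5)))/(0 + (6*2)*(-5)) + 16) = -12*((-2 + 1 + 4*(0 + 12*(-5)))/(0 + 12*(-5)) + 16) = -12*((-2 + 1 + 4*(0 - 60))/(0 - 60) + 16) = -12*((-2 + 1 + 4*(-60))/(-60) + 16) = -12*(-(-2 + 1 - 240)/60 + 16) = -12*(-1/60*(-241) + 16) = -12*(241/60 + 16) = -12*1201/60 = -1201/5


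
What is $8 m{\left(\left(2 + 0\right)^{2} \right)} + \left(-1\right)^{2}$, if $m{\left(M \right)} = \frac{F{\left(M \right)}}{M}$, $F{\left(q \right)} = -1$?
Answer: $-1$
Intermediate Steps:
$m{\left(M \right)} = - \frac{1}{M}$
$8 m{\left(\left(2 + 0\right)^{2} \right)} + \left(-1\right)^{2} = 8 \left(- \frac{1}{\left(2 + 0\right)^{2}}\right) + \left(-1\right)^{2} = 8 \left(- \frac{1}{2^{2}}\right) + 1 = 8 \left(- \frac{1}{4}\right) + 1 = -2 + 1 = -1$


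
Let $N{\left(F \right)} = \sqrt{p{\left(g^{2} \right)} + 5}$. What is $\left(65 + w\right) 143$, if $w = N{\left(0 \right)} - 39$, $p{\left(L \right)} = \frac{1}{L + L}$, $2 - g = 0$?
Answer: $3718 + \frac{143 \sqrt{82}}{4} \approx 4041.7$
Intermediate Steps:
$g = 2$ ($g = 2 - 0 = 2 + 0 = 2$)
$p{\left(L \right)} = \frac{1}{2 L}$
$N{\left(F \right)} = \frac{\sqrt{82}}{4}$ ($N{\left(F \right)} = \sqrt{\frac{1}{2 \cdot 2^{2}} + 5} = \sqrt{\frac{1}{2 \cdot 4} + 5} = \sqrt{\frac{1}{2} \cdot \frac{1}{4} + 5} = \sqrt{\frac{1}{8} + 5} = \sqrt{\frac{41}{8}} = \frac{\sqrt{82}}{4}$)
$w = -39 + \frac{\sqrt{82}}{4}$ ($w = \frac{\sqrt{82}}{4} - 39 = -39 + \frac{\sqrt{82}}{4} \approx -36.736$)
$\left(65 + w\right) 143 = \left(65 - \left(39 - \frac{\sqrt{82}}{4}\right)\right) 143 = \left(26 + \frac{\sqrt{82}}{4}\right) 143 = 3718 + \frac{143 \sqrt{82}}{4}$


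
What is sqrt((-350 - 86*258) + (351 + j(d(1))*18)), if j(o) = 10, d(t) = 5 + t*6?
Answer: I*sqrt(22007) ≈ 148.35*I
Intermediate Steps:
d(t) = 5 + 6*t
sqrt((-350 - 86*258) + (351 + j(d(1))*18)) = sqrt((-350 - 86*258) + (351 + 10*18)) = sqrt((-350 - 22188) + (351 + 180)) = sqrt(-22538 + 531) = sqrt(-22007) = I*sqrt(22007)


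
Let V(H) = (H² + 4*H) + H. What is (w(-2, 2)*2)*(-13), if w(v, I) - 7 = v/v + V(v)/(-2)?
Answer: -286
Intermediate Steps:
V(H) = H² + 5*H
w(v, I) = 8 - v*(5 + v)/2 (w(v, I) = 7 + (v/v + (v*(5 + v))/(-2)) = 7 + (1 + (v*(5 + v))*(-½)) = 7 + (1 - v*(5 + v)/2) = 8 - v*(5 + v)/2)
(w(-2, 2)*2)*(-13) = ((8 - ½*(-2)*(5 - 2))*2)*(-13) = ((8 - ½*(-2)*3)*2)*(-13) = ((8 + 3)*2)*(-13) = (11*2)*(-13) = 22*(-13) = -286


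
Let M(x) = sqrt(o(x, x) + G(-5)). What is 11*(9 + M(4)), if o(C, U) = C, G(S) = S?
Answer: 99 + 11*I ≈ 99.0 + 11.0*I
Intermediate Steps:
M(x) = sqrt(-5 + x) (M(x) = sqrt(x - 5) = sqrt(-5 + x))
11*(9 + M(4)) = 11*(9 + sqrt(-5 + 4)) = 11*(9 + sqrt(-1)) = 11*(9 + I) = 99 + 11*I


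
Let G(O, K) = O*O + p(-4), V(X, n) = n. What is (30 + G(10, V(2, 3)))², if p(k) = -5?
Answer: 15625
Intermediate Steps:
G(O, K) = -5 + O² (G(O, K) = O*O - 5 = O² - 5 = -5 + O²)
(30 + G(10, V(2, 3)))² = (30 + (-5 + 10²))² = (30 + (-5 + 100))² = (30 + 95)² = 125² = 15625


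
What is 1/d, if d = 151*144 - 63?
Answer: 1/21681 ≈ 4.6123e-5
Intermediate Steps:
d = 21681 (d = 21744 - 63 = 21681)
1/d = 1/21681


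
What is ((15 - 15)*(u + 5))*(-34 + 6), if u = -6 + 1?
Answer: 0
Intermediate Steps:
u = -5
((15 - 15)*(u + 5))*(-34 + 6) = ((15 - 15)*(-5 + 5))*(-34 + 6) = (0*0)*(-28) = 0*(-28) = 0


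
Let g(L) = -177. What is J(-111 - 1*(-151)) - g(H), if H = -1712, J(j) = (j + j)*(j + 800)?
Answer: 67377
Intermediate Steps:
J(j) = 2*j*(800 + j) (J(j) = (2*j)*(800 + j) = 2*j*(800 + j))
J(-111 - 1*(-151)) - g(H) = 2*(-111 - 1*(-151))*(800 + (-111 - 1*(-151))) - 1*(-177) = 2*(-111 + 151)*(800 + (-111 + 151)) + 177 = 2*40*(800 + 40) + 177 = 2*40*840 + 177 = 67200 + 177 = 67377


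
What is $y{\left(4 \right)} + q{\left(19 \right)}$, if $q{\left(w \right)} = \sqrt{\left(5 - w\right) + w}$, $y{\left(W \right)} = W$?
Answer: $4 + \sqrt{5} \approx 6.2361$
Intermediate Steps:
$q{\left(w \right)} = \sqrt{5}$
$y{\left(4 \right)} + q{\left(19 \right)} = 4 + \sqrt{5}$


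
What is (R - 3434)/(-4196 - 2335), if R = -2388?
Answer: 5822/6531 ≈ 0.89144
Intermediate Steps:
(R - 3434)/(-4196 - 2335) = (-2388 - 3434)/(-4196 - 2335) = -5822/(-6531) = -5822*(-1/6531) = 5822/6531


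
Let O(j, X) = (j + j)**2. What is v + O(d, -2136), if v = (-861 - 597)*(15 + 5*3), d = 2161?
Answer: 18635944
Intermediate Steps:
v = -43740 (v = -1458*(15 + 15) = -1458*30 = -43740)
O(j, X) = 4*j**2 (O(j, X) = (2*j)**2 = 4*j**2)
v + O(d, -2136) = -43740 + 4*2161**2 = -43740 + 4*4669921 = -43740 + 18679684 = 18635944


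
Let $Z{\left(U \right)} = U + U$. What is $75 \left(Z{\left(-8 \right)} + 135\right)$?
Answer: $8925$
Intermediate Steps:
$Z{\left(U \right)} = 2 U$
$75 \left(Z{\left(-8 \right)} + 135\right) = 75 \left(2 \left(-8\right) + 135\right) = 75 \left(-16 + 135\right) = 75 \cdot 119 = 8925$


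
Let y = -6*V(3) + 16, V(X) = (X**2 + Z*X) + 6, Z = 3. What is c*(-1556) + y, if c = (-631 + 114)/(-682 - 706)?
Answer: -245529/347 ≈ -707.58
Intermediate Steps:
V(X) = 6 + X**2 + 3*X (V(X) = (X**2 + 3*X) + 6 = 6 + X**2 + 3*X)
y = -128 (y = -6*(6 + 3**2 + 3*3) + 16 = -6*(6 + 9 + 9) + 16 = -6*24 + 16 = -144 + 16 = -128)
c = 517/1388 (c = -517/(-1388) = -517*(-1/1388) = 517/1388 ≈ 0.37248)
c*(-1556) + y = (517/1388)*(-1556) - 128 = -201113/347 - 128 = -245529/347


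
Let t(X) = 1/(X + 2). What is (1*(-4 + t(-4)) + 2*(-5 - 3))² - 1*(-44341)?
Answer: 179045/4 ≈ 44761.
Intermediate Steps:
t(X) = 1/(2 + X)
(1*(-4 + t(-4)) + 2*(-5 - 3))² - 1*(-44341) = (1*(-4 + 1/(2 - 4)) + 2*(-5 - 3))² - 1*(-44341) = (1*(-4 + 1/(-2)) + 2*(-8))² + 44341 = (1*(-4 - ½) - 16)² + 44341 = (1*(-9/2) - 16)² + 44341 = (-9/2 - 16)² + 44341 = (-41/2)² + 44341 = 1681/4 + 44341 = 179045/4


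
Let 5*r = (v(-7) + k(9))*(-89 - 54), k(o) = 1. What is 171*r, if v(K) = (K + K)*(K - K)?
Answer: -24453/5 ≈ -4890.6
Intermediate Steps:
v(K) = 0 (v(K) = (2*K)*0 = 0)
r = -143/5 (r = ((0 + 1)*(-89 - 54))/5 = (1*(-143))/5 = (⅕)*(-143) = -143/5 ≈ -28.600)
171*r = 171*(-143/5) = -24453/5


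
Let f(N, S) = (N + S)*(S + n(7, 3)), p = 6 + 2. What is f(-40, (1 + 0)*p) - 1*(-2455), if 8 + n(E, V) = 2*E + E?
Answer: 1783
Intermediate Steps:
p = 8
n(E, V) = -8 + 3*E (n(E, V) = -8 + (2*E + E) = -8 + 3*E)
f(N, S) = (13 + S)*(N + S) (f(N, S) = (N + S)*(S + (-8 + 3*7)) = (N + S)*(S + (-8 + 21)) = (N + S)*(S + 13) = (N + S)*(13 + S) = (13 + S)*(N + S))
f(-40, (1 + 0)*p) - 1*(-2455) = (((1 + 0)*8)² + 13*(-40) + 13*((1 + 0)*8) - 40*(1 + 0)*8) - 1*(-2455) = ((1*8)² - 520 + 13*(1*8) - 40*8) + 2455 = (8² - 520 + 13*8 - 40*8) + 2455 = (64 - 520 + 104 - 320) + 2455 = -672 + 2455 = 1783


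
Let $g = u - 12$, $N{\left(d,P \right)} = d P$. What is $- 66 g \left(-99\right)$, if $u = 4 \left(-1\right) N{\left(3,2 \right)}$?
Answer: $-235224$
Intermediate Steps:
$N{\left(d,P \right)} = P d$
$u = -24$ ($u = 4 \left(-1\right) 2 \cdot 3 = \left(-4\right) 6 = -24$)
$g = -36$ ($g = -24 - 12 = -36$)
$- 66 g \left(-99\right) = \left(-66\right) \left(-36\right) \left(-99\right) = 2376 \left(-99\right) = -235224$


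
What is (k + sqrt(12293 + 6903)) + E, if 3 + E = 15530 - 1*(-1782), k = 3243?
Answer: 20552 + 2*sqrt(4799) ≈ 20691.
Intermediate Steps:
E = 17309 (E = -3 + (15530 - 1*(-1782)) = -3 + (15530 + 1782) = -3 + 17312 = 17309)
(k + sqrt(12293 + 6903)) + E = (3243 + sqrt(12293 + 6903)) + 17309 = (3243 + sqrt(19196)) + 17309 = (3243 + 2*sqrt(4799)) + 17309 = 20552 + 2*sqrt(4799)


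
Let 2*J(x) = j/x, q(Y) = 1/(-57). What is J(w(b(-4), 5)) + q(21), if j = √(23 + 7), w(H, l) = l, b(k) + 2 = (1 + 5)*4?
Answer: -1/57 + √30/10 ≈ 0.53018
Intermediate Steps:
b(k) = 22 (b(k) = -2 + (1 + 5)*4 = -2 + 6*4 = -2 + 24 = 22)
q(Y) = -1/57
j = √30 ≈ 5.4772
J(x) = √30/(2*x) (J(x) = (√30/x)/2 = √30/(2*x))
J(w(b(-4), 5)) + q(21) = (½)*√30/5 - 1/57 = (½)*√30*(⅕) - 1/57 = √30/10 - 1/57 = -1/57 + √30/10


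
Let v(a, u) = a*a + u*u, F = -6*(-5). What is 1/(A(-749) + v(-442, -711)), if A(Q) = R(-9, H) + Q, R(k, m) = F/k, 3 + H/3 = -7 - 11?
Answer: 3/2100398 ≈ 1.4283e-6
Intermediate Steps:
F = 30
H = -63 (H = -9 + 3*(-7 - 11) = -9 + 3*(-18) = -9 - 54 = -63)
v(a, u) = a² + u²
R(k, m) = 30/k
A(Q) = -10/3 + Q (A(Q) = 30/(-9) + Q = 30*(-⅑) + Q = -10/3 + Q)
1/(A(-749) + v(-442, -711)) = 1/((-10/3 - 749) + ((-442)² + (-711)²)) = 1/(-2257/3 + (195364 + 505521)) = 1/(-2257/3 + 700885) = 1/(2100398/3) = 3/2100398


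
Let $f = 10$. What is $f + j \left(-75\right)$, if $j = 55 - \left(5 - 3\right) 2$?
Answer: $-3815$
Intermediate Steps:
$j = 51$ ($j = 55 - 2 \cdot 2 = 55 - 4 = 51$)
$f + j \left(-75\right) = 10 + 51 \left(-75\right) = 10 - 3825 = -3815$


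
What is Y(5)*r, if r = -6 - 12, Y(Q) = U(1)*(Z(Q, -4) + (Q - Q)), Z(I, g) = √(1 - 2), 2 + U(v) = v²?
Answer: 18*I ≈ 18.0*I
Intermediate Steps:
U(v) = -2 + v²
Z(I, g) = I (Z(I, g) = √(-1) = I)
Y(Q) = -I (Y(Q) = (-2 + 1²)*(I + (Q - Q)) = (-2 + 1)*(I + 0) = -I)
r = -18
Y(5)*r = -I*(-18) = 18*I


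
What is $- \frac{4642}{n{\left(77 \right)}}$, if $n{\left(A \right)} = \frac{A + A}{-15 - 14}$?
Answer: $\frac{6119}{7} \approx 874.14$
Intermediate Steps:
$n{\left(A \right)} = - \frac{2 A}{29}$ ($n{\left(A \right)} = \frac{2 A}{-29} = 2 A \left(- \frac{1}{29}\right) = - \frac{2 A}{29}$)
$- \frac{4642}{n{\left(77 \right)}} = - \frac{4642}{\left(- \frac{2}{29}\right) 77} = - \frac{4642}{- \frac{154}{29}} = \left(-4642\right) \left(- \frac{29}{154}\right) = \frac{6119}{7}$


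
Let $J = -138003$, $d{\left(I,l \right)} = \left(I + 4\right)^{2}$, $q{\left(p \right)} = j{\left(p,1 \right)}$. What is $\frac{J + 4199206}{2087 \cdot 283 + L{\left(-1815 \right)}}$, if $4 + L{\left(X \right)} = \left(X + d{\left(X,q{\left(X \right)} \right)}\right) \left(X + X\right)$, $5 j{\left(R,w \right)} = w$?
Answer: $- \frac{4061203}{11898208163} \approx -0.00034133$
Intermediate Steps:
$j{\left(R,w \right)} = \frac{w}{5}$
$q{\left(p \right)} = \frac{1}{5}$ ($q{\left(p \right)} = \frac{1}{5} \cdot 1 = \frac{1}{5}$)
$d{\left(I,l \right)} = \left(4 + I\right)^{2}$
$L{\left(X \right)} = -4 + 2 X \left(X + \left(4 + X\right)^{2}\right)$ ($L{\left(X \right)} = -4 + \left(X + \left(4 + X\right)^{2}\right) \left(X + X\right) = -4 + \left(X + \left(4 + X\right)^{2}\right) 2 X = -4 + 2 X \left(X + \left(4 + X\right)^{2}\right)$)
$\frac{J + 4199206}{2087 \cdot 283 + L{\left(-1815 \right)}} = \frac{-138003 + 4199206}{2087 \cdot 283 + \left(-4 + 2 \left(-1815\right)^{2} + 2 \left(-1815\right) \left(4 - 1815\right)^{2}\right)} = \frac{4061203}{590621 + \left(-4 + 2 \cdot 3294225 + 2 \left(-1815\right) \left(-1811\right)^{2}\right)} = \frac{4061203}{590621 + \left(-4 + 6588450 + 2 \left(-1815\right) 3279721\right)} = \frac{4061203}{590621 - 11898798784} = \frac{4061203}{-11898208163} = 4061203 \left(- \frac{1}{11898208163}\right) = - \frac{4061203}{11898208163}$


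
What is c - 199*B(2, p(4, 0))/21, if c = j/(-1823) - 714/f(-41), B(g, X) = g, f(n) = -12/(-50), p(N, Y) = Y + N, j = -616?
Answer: -114604543/38283 ≈ -2993.6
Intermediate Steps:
p(N, Y) = N + Y
f(n) = 6/25 (f(n) = -12*(-1/50) = 6/25)
c = -5422809/1823 (c = -616/(-1823) - 714/6/25 = -616*(-1/1823) - 714*25/6 = 616/1823 - 2975 = -5422809/1823 ≈ -2974.7)
c - 199*B(2, p(4, 0))/21 = -5422809/1823 - 199*2/21 = -5422809/1823 - 1*398/21 = -5422809/1823 - 398/21 = -114604543/38283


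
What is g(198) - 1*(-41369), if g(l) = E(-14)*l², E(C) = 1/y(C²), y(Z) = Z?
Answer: 2036882/49 ≈ 41569.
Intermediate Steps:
E(C) = C⁻² (E(C) = 1/(C²) = C⁻²)
g(l) = l²/196 (g(l) = l²/(-14)² = l²/196)
g(198) - 1*(-41369) = (1/196)*198² - 1*(-41369) = (1/196)*39204 + 41369 = 9801/49 + 41369 = 2036882/49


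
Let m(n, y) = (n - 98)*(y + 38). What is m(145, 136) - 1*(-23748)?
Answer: 31926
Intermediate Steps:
m(n, y) = (-98 + n)*(38 + y)
m(145, 136) - 1*(-23748) = (-3724 - 98*136 + 38*145 + 145*136) - 1*(-23748) = (-3724 - 13328 + 5510 + 19720) + 23748 = 8178 + 23748 = 31926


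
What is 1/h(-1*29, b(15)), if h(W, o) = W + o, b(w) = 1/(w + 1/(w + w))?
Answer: -451/13049 ≈ -0.034562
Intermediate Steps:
b(w) = 1/(w + 1/(2*w))
1/h(-1*29, b(15)) = 1/(-1*29 + 2*15/(1 + 2*15²)) = 1/(-29 + 2*15/(1 + 2*225)) = 1/(-29 + 2*15/(1 + 450)) = 1/(-29 + 2*15/451) = 1/(-29 + 2*15*(1/451)) = 1/(-29 + 30/451) = 1/(-13049/451) = -451/13049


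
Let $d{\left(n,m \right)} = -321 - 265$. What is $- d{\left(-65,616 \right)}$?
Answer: $586$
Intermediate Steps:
$d{\left(n,m \right)} = -586$ ($d{\left(n,m \right)} = -321 - 265 = -586$)
$- d{\left(-65,616 \right)} = \left(-1\right) \left(-586\right) = 586$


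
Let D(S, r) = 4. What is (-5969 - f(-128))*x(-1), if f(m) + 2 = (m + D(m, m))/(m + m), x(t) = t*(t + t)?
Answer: -381919/32 ≈ -11935.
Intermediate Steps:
x(t) = 2*t² (x(t) = t*(2*t) = 2*t²)
f(m) = -2 + (4 + m)/(2*m) (f(m) = -2 + (m + 4)/(m + m) = -2 + (4 + m)/((2*m)) = -2 + (4 + m)*(1/(2*m)) = -2 + (4 + m)/(2*m))
(-5969 - f(-128))*x(-1) = (-5969 - (-3/2 + 2/(-128)))*(2*(-1)²) = (-5969 - (-3/2 + 2*(-1/128)))*(2*1) = (-5969 - (-3/2 - 1/64))*2 = (-5969 - 1*(-97/64))*2 = (-5969 + 97/64)*2 = -381919/64*2 = -381919/32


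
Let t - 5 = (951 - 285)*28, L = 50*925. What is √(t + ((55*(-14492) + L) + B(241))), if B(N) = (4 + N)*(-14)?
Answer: I*√735587 ≈ 857.66*I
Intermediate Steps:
B(N) = -56 - 14*N
L = 46250
t = 18653 (t = 5 + (951 - 285)*28 = 5 + 666*28 = 5 + 18648 = 18653)
√(t + ((55*(-14492) + L) + B(241))) = √(18653 + ((55*(-14492) + 46250) + (-56 - 14*241))) = √(18653 + ((-797060 + 46250) + (-56 - 3374))) = √(18653 + (-750810 - 3430)) = √(18653 - 754240) = √(-735587) = I*√735587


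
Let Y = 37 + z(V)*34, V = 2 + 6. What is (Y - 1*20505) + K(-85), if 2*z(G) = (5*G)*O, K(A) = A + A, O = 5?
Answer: -17238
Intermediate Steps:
V = 8
K(A) = 2*A
z(G) = 25*G/2 (z(G) = ((5*G)*5)/2 = (25*G)/2 = 25*G/2)
Y = 3437 (Y = 37 + ((25/2)*8)*34 = 37 + 100*34 = 37 + 3400 = 3437)
(Y - 1*20505) + K(-85) = (3437 - 1*20505) + 2*(-85) = (3437 - 20505) - 170 = -17068 - 170 = -17238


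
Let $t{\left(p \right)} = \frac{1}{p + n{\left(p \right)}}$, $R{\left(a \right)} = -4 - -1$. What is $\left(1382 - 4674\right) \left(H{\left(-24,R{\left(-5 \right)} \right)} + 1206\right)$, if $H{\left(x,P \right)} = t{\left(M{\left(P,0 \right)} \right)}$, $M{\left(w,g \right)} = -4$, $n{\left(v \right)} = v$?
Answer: $- \frac{7939481}{2} \approx -3.9697 \cdot 10^{6}$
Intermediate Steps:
$R{\left(a \right)} = -3$ ($R{\left(a \right)} = -4 + 1 = -3$)
$t{\left(p \right)} = \frac{1}{2 p}$ ($t{\left(p \right)} = \frac{1}{p + p} = \frac{1}{2 p}$)
$H{\left(x,P \right)} = - \frac{1}{8}$ ($H{\left(x,P \right)} = \frac{1}{2 \left(-4\right)} = \frac{1}{2} \left(- \frac{1}{4}\right) = - \frac{1}{8}$)
$\left(1382 - 4674\right) \left(H{\left(-24,R{\left(-5 \right)} \right)} + 1206\right) = \left(1382 - 4674\right) \left(- \frac{1}{8} + 1206\right) = \left(-3292\right) \frac{9647}{8} = - \frac{7939481}{2}$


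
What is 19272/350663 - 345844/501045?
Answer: -111618555332/175697942835 ≈ -0.63529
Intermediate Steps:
19272/350663 - 345844/501045 = -111618555332/175697942835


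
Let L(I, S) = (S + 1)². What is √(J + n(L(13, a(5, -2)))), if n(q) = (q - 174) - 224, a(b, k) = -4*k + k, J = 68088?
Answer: √67739 ≈ 260.27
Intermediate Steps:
a(b, k) = -3*k
L(I, S) = (1 + S)²
n(q) = -398 + q (n(q) = (-174 + q) - 224 = -398 + q)
√(J + n(L(13, a(5, -2)))) = √(68088 + (-398 + (1 - 3*(-2))²)) = √(68088 + (-398 + (1 + 6)²)) = √(68088 + (-398 + 7²)) = √(68088 + (-398 + 49)) = √(68088 - 349) = √67739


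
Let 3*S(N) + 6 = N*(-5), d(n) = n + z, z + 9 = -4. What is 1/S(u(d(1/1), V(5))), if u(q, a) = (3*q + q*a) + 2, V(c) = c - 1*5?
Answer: 3/164 ≈ 0.018293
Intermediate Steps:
z = -13 (z = -9 - 4 = -13)
V(c) = -5 + c (V(c) = c - 5 = -5 + c)
d(n) = -13 + n (d(n) = n - 13 = -13 + n)
u(q, a) = 2 + 3*q + a*q (u(q, a) = (3*q + a*q) + 2 = 2 + 3*q + a*q)
S(N) = -2 - 5*N/3 (S(N) = -2 + (N*(-5))/3 = -2 + (-5*N)/3 = -2 - 5*N/3)
1/S(u(d(1/1), V(5))) = 1/(-2 - 5*(2 + 3*(-13 + 1/1) + (-5 + 5)*(-13 + 1/1))/3) = 1/(-2 - 5*(2 + 3*(-13 + 1) + 0*(-13 + 1))/3) = 1/(-2 - 5*(2 + 3*(-12) + 0*(-12))/3) = 1/(-2 - 5*(2 - 36 + 0)/3) = 1/(-2 - 5/3*(-34)) = 1/(-2 + 170/3) = 1/(164/3) = 3/164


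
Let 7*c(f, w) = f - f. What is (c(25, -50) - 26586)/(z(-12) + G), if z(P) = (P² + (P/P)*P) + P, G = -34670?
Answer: 13293/17275 ≈ 0.76949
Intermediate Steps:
z(P) = P² + 2*P (z(P) = (P² + 1*P) + P = (P² + P) + P = (P + P²) + P = P² + 2*P)
c(f, w) = 0 (c(f, w) = (f - f)/7 = (⅐)*0 = 0)
(c(25, -50) - 26586)/(z(-12) + G) = (0 - 26586)/(-12*(2 - 12) - 34670) = -26586/(-12*(-10) - 34670) = -26586/(120 - 34670) = -26586/(-34550) = -26586*(-1/34550) = 13293/17275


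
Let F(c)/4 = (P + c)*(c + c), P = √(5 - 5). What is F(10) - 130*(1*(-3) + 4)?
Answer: 670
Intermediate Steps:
P = 0 (P = √0 = 0)
F(c) = 8*c² (F(c) = 4*((0 + c)*(c + c)) = 4*(c*(2*c)) = 4*(2*c²) = 8*c²)
F(10) - 130*(1*(-3) + 4) = 8*10² - 130*(1*(-3) + 4) = 8*100 - 130*(-3 + 4) = 800 - 130*1 = 800 - 130 = 670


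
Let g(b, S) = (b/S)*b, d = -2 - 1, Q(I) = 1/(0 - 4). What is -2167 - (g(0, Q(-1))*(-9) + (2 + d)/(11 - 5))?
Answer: -13001/6 ≈ -2166.8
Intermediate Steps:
Q(I) = -¼ (Q(I) = 1/(-4) = -¼)
d = -3
g(b, S) = b²/S
-2167 - (g(0, Q(-1))*(-9) + (2 + d)/(11 - 5)) = -2167 - ((0²/(-¼))*(-9) + (2 - 3)/(11 - 5)) = -2167 - (-4*0*(-9) - 1/6) = -2167 - (0*(-9) - 1*⅙) = -2167 - (0 - ⅙) = -2167 - 1*(-⅙) = -2167 + ⅙ = -13001/6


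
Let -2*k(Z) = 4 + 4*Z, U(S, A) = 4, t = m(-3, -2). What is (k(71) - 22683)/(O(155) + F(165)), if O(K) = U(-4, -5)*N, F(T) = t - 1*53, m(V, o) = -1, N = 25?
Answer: -22827/46 ≈ -496.24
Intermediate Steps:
t = -1
F(T) = -54 (F(T) = -1 - 1*53 = -1 - 53 = -54)
O(K) = 100 (O(K) = 4*25 = 100)
k(Z) = -2 - 2*Z (k(Z) = -(4 + 4*Z)/2 = -2 - 2*Z)
(k(71) - 22683)/(O(155) + F(165)) = ((-2 - 2*71) - 22683)/(100 - 54) = ((-2 - 142) - 22683)/46 = (-144 - 22683)*(1/46) = -22827*1/46 = -22827/46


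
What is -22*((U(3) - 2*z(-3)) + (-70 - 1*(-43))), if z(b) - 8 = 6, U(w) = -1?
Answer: 1232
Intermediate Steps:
z(b) = 14 (z(b) = 8 + 6 = 14)
-22*((U(3) - 2*z(-3)) + (-70 - 1*(-43))) = -22*((-1 - 2*14) + (-70 - 1*(-43))) = -22*((-1 - 28) + (-70 + 43)) = -22*(-29 - 27) = -22*(-56) = 1232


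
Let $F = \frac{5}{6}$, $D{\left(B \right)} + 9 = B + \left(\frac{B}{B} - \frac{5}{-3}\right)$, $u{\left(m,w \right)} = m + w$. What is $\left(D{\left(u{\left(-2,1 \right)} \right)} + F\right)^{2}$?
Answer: $\frac{169}{4} \approx 42.25$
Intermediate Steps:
$D{\left(B \right)} = - \frac{19}{3} + B$ ($D{\left(B \right)} = -9 + \left(B + \left(\frac{B}{B} - \frac{5}{-3}\right)\right) = -9 + \left(B + \left(1 - - \frac{5}{3}\right)\right) = -9 + \left(B + \left(1 + \frac{5}{3}\right)\right) = -9 + \left(B + \frac{8}{3}\right) = -9 + \left(\frac{8}{3} + B\right) = - \frac{19}{3} + B$)
$F = \frac{5}{6}$ ($F = 5 \cdot \frac{1}{6} = \frac{5}{6} \approx 0.83333$)
$\left(D{\left(u{\left(-2,1 \right)} \right)} + F\right)^{2} = \left(\left(- \frac{19}{3} + \left(-2 + 1\right)\right) + \frac{5}{6}\right)^{2} = \left(\left(- \frac{19}{3} - 1\right) + \frac{5}{6}\right)^{2} = \left(- \frac{22}{3} + \frac{5}{6}\right)^{2} = \left(- \frac{13}{2}\right)^{2} = \frac{169}{4}$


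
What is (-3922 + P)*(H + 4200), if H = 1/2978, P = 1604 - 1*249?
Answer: -32107011767/2978 ≈ -1.0781e+7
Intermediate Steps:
P = 1355 (P = 1604 - 249 = 1355)
H = 1/2978 ≈ 0.00033580
(-3922 + P)*(H + 4200) = (-3922 + 1355)*(1/2978 + 4200) = -2567*12507601/2978 = -32107011767/2978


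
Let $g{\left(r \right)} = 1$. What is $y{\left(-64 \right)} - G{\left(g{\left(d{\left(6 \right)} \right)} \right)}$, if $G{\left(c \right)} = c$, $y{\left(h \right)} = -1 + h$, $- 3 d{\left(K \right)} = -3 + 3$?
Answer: $-66$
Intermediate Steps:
$d{\left(K \right)} = 0$ ($d{\left(K \right)} = - \frac{-3 + 3}{3} = \left(- \frac{1}{3}\right) 0 = 0$)
$y{\left(-64 \right)} - G{\left(g{\left(d{\left(6 \right)} \right)} \right)} = \left(-1 - 64\right) - 1 = -65 - 1 = -66$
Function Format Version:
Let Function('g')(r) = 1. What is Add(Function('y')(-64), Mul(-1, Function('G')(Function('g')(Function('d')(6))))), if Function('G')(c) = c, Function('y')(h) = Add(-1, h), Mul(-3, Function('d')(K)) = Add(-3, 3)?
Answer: -66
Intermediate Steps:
Function('d')(K) = 0 (Function('d')(K) = Mul(Rational(-1, 3), Add(-3, 3)) = Mul(Rational(-1, 3), 0) = 0)
Add(Function('y')(-64), Mul(-1, Function('G')(Function('g')(Function('d')(6))))) = Add(Add(-1, -64), Mul(-1, 1)) = Add(-65, -1) = -66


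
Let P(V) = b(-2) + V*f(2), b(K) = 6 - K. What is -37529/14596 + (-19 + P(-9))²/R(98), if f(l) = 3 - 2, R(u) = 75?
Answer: 120949/43788 ≈ 2.7621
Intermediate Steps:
f(l) = 1
P(V) = 8 + V (P(V) = (6 - 1*(-2)) + V*1 = (6 + 2) + V = 8 + V)
-37529/14596 + (-19 + P(-9))²/R(98) = -37529/14596 + (-19 + (8 - 9))²/75 = -37529*1/14596 + (-19 - 1)²*(1/75) = -37529/14596 + (-20)²*(1/75) = -37529/14596 + 400*(1/75) = -37529/14596 + 16/3 = 120949/43788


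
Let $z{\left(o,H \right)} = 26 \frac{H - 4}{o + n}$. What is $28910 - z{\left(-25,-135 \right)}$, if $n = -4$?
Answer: $\frac{834776}{29} \approx 28785.0$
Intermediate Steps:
$z{\left(o,H \right)} = \frac{26 \left(-4 + H\right)}{-4 + o}$ ($z{\left(o,H \right)} = 26 \frac{H - 4}{o - 4} = 26 \frac{-4 + H}{-4 + o} = \frac{26 \left(-4 + H\right)}{-4 + o}$)
$28910 - z{\left(-25,-135 \right)} = 28910 - \frac{26 \left(-4 - 135\right)}{-4 - 25} = 28910 - 26 \frac{1}{-29} \left(-139\right) = 28910 - 26 \left(- \frac{1}{29}\right) \left(-139\right) = 28910 - \frac{3614}{29} = \frac{834776}{29}$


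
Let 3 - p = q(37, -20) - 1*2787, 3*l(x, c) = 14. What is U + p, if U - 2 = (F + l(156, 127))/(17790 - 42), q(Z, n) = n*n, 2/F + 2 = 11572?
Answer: 736775644673/308016540 ≈ 2392.0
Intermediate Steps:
F = 1/5785 (F = 2/(-2 + 11572) = 2/11570 = 2*(1/11570) = 1/5785 ≈ 0.00017286)
l(x, c) = 14/3 (l(x, c) = (1/3)*14 = 14/3)
q(Z, n) = n**2
U = 616114073/308016540 (U = 2 + (1/5785 + 14/3)/(17790 - 42) = 2 + (80993/17355)/17748 = 2 + (80993/17355)*(1/17748) = 2 + 80993/308016540 = 616114073/308016540 ≈ 2.0003)
p = 2390 (p = 3 - ((-20)**2 - 1*2787) = 3 - (400 - 2787) = 3 - 1*(-2387) = 3 + 2387 = 2390)
U + p = 616114073/308016540 + 2390 = 736775644673/308016540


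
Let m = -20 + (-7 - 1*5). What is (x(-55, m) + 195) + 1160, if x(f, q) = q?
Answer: 1323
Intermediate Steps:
m = -32 (m = -20 + (-7 - 5) = -20 - 12 = -32)
(x(-55, m) + 195) + 1160 = (-32 + 195) + 1160 = 163 + 1160 = 1323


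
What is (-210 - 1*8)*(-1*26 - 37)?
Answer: 13734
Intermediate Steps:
(-210 - 1*8)*(-1*26 - 37) = (-210 - 8)*(-26 - 37) = -218*(-63) = 13734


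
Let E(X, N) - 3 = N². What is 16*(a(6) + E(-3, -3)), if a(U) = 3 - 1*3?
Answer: 192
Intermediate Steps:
E(X, N) = 3 + N²
a(U) = 0 (a(U) = 3 - 3 = 0)
16*(a(6) + E(-3, -3)) = 16*(0 + (3 + (-3)²)) = 16*(0 + (3 + 9)) = 16*(0 + 12) = 16*12 = 192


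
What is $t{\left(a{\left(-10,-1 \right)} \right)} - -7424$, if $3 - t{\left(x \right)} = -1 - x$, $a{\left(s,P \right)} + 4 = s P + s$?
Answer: $7424$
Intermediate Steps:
$a{\left(s,P \right)} = -4 + s + P s$ ($a{\left(s,P \right)} = -4 + \left(s P + s\right) = -4 + \left(P s + s\right) = -4 + \left(s + P s\right) = -4 + s + P s$)
$t{\left(x \right)} = 4 + x$ ($t{\left(x \right)} = 3 - \left(-1 - x\right) = 3 + \left(1 + x\right) = 4 + x$)
$t{\left(a{\left(-10,-1 \right)} \right)} - -7424 = \left(4 - 4\right) - -7424 = \left(4 - 4\right) + \left(-16 + 7440\right) = \left(4 - 4\right) + 7424 = 0 + 7424 = 7424$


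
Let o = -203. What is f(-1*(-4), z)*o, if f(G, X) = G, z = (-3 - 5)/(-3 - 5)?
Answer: -812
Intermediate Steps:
z = 1 (z = -8/(-8) = -8*(-1/8) = 1)
f(-1*(-4), z)*o = -1*(-4)*(-203) = 4*(-203) = -812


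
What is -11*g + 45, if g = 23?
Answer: -208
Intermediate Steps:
-11*g + 45 = -11*23 + 45 = -253 + 45 = -208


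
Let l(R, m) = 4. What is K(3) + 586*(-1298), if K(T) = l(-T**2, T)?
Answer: -760624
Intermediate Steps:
K(T) = 4
K(3) + 586*(-1298) = 4 + 586*(-1298) = 4 - 760628 = -760624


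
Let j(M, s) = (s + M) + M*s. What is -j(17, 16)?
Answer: -305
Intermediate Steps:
j(M, s) = M + s + M*s (j(M, s) = (M + s) + M*s = M + s + M*s)
-j(17, 16) = -(17 + 16 + 17*16) = -(17 + 16 + 272) = -1*305 = -305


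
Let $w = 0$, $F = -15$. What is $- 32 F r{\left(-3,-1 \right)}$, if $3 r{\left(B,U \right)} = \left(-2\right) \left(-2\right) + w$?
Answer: $640$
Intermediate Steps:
$r{\left(B,U \right)} = \frac{4}{3}$ ($r{\left(B,U \right)} = \frac{\left(-2\right) \left(-2\right) + 0}{3} = \frac{4 + 0}{3} = \frac{1}{3} \cdot 4 = \frac{4}{3}$)
$- 32 F r{\left(-3,-1 \right)} = \left(-32\right) \left(-15\right) \frac{4}{3} = 480 \cdot \frac{4}{3} = 640$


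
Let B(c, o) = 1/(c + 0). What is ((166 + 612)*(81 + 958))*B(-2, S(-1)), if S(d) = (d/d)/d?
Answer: -404171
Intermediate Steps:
S(d) = 1/d
B(c, o) = 1/c
((166 + 612)*(81 + 958))*B(-2, S(-1)) = ((166 + 612)*(81 + 958))/(-2) = (778*1039)*(-½) = 808342*(-½) = -404171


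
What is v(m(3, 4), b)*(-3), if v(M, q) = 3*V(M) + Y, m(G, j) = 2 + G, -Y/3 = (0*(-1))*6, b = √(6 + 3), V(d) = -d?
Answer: 45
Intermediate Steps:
b = 3 (b = √9 = 3)
Y = 0 (Y = -3*0*(-1)*6 = -0*6 = -3*0 = 0)
v(M, q) = -3*M (v(M, q) = 3*(-M) + 0 = -3*M + 0 = -3*M)
v(m(3, 4), b)*(-3) = -3*(2 + 3)*(-3) = -3*5*(-3) = -15*(-3) = 45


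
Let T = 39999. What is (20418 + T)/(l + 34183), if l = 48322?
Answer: 60417/82505 ≈ 0.73228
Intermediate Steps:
(20418 + T)/(l + 34183) = (20418 + 39999)/(48322 + 34183) = 60417/82505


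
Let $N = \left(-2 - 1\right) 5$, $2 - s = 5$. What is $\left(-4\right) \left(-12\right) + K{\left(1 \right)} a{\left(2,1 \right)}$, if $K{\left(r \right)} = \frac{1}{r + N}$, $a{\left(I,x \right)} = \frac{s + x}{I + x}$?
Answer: $\frac{1009}{21} \approx 48.048$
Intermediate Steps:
$s = -3$ ($s = 2 - 5 = -3$)
$a{\left(I,x \right)} = \frac{-3 + x}{I + x}$
$N = -15$ ($N = \left(-3\right) 5 = -15$)
$K{\left(r \right)} = \frac{1}{-15 + r}$ ($K{\left(r \right)} = \frac{1}{r - 15} = \frac{1}{-15 + r}$)
$\left(-4\right) \left(-12\right) + K{\left(1 \right)} a{\left(2,1 \right)} = \left(-4\right) \left(-12\right) + \frac{\frac{1}{2 + 1} \left(-3 + 1\right)}{-15 + 1} = 48 + \frac{\frac{1}{3} \left(-2\right)}{-14} = 48 - \frac{\frac{1}{3} \left(-2\right)}{14} = 48 - - \frac{1}{21} = 48 + \frac{1}{21} = \frac{1009}{21}$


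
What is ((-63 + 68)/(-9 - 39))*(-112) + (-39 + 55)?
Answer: 83/3 ≈ 27.667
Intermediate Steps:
((-63 + 68)/(-9 - 39))*(-112) + (-39 + 55) = (5/(-48))*(-112) + 16 = (5*(-1/48))*(-112) + 16 = -5/48*(-112) + 16 = 35/3 + 16 = 83/3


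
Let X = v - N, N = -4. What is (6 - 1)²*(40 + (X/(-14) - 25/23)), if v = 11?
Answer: 304625/322 ≈ 946.04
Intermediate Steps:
X = 15 (X = 11 - 1*(-4) = 11 + 4 = 15)
(6 - 1)²*(40 + (X/(-14) - 25/23)) = (6 - 1)²*(40 + (15/(-14) - 25/23)) = 5²*(40 + (15*(-1/14) - 25*1/23)) = 25*(40 + (-15/14 - 25/23)) = 25*(40 - 695/322) = 25*(12185/322) = 304625/322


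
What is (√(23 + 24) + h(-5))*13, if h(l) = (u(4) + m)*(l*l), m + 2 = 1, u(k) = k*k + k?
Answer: 6175 + 13*√47 ≈ 6264.1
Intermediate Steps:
u(k) = k + k² (u(k) = k² + k = k + k²)
m = -1 (m = -2 + 1 = -1)
h(l) = 19*l² (h(l) = (4*(1 + 4) - 1)*(l*l) = (4*5 - 1)*l² = (20 - 1)*l² = 19*l²)
(√(23 + 24) + h(-5))*13 = (√(23 + 24) + 19*(-5)²)*13 = (√47 + 19*25)*13 = (√47 + 475)*13 = (475 + √47)*13 = 6175 + 13*√47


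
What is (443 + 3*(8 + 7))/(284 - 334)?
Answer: -244/25 ≈ -9.7600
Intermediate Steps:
(443 + 3*(8 + 7))/(284 - 334) = (443 + 3*15)/(-50) = (443 + 45)*(-1/50) = 488*(-1/50) = -244/25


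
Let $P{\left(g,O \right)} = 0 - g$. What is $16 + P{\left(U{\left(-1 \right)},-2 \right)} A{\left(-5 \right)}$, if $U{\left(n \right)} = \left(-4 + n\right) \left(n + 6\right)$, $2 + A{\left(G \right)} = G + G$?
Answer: $-284$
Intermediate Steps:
$A{\left(G \right)} = -2 + 2 G$ ($A{\left(G \right)} = -2 + \left(G + G\right) = -2 + 2 G$)
$U{\left(n \right)} = \left(-4 + n\right) \left(6 + n\right)$
$P{\left(g,O \right)} = - g$
$16 + P{\left(U{\left(-1 \right)},-2 \right)} A{\left(-5 \right)} = 16 + - (-24 + \left(-1\right)^{2} + 2 \left(-1\right)) \left(-2 + 2 \left(-5\right)\right) = 16 + - (-24 + 1 - 2) \left(-2 - 10\right) = 16 + \left(-1\right) \left(-25\right) \left(-12\right) = 16 + 25 \left(-12\right) = 16 - 300 = -284$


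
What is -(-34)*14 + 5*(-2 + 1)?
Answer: 471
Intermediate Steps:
-(-34)*14 + 5*(-2 + 1) = -34*(-14) + 5*(-1) = 476 - 5 = 471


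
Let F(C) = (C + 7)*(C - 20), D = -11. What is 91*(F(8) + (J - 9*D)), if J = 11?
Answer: -6370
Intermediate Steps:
F(C) = (-20 + C)*(7 + C) (F(C) = (7 + C)*(-20 + C) = (-20 + C)*(7 + C))
91*(F(8) + (J - 9*D)) = 91*((-140 + 8² - 13*8) + (11 - 9*(-11))) = 91*((-140 + 64 - 104) + (11 + 99)) = 91*(-180 + 110) = 91*(-70) = -6370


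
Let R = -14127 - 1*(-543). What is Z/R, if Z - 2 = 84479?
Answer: -84481/13584 ≈ -6.2192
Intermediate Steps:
Z = 84481 (Z = 2 + 84479 = 84481)
R = -13584 (R = -14127 + 543 = -13584)
Z/R = 84481/(-13584) = 84481*(-1/13584) = -84481/13584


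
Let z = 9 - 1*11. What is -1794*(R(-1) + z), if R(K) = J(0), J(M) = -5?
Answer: 12558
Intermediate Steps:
z = -2 (z = 9 - 11 = -2)
R(K) = -5
-1794*(R(-1) + z) = -1794*(-5 - 2) = -1794*(-7) = -78*(-161) = 12558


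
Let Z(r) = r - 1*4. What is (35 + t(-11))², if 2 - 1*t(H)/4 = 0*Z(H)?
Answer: 1849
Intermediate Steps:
Z(r) = -4 + r (Z(r) = r - 4 = -4 + r)
t(H) = 8 (t(H) = 8 - 0*(-4 + H) = 8 - 4*0 = 8 + 0 = 8)
(35 + t(-11))² = (35 + 8)² = 43² = 1849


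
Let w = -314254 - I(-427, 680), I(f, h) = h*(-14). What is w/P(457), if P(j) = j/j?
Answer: -304734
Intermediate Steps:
I(f, h) = -14*h
w = -304734 (w = -314254 - (-14)*680 = -314254 - 1*(-9520) = -314254 + 9520 = -304734)
P(j) = 1
w/P(457) = -304734/1 = -304734*1 = -304734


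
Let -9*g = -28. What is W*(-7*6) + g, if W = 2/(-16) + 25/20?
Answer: -1589/36 ≈ -44.139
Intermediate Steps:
g = 28/9 (g = -1/9*(-28) = 28/9 ≈ 3.1111)
W = 9/8 (W = 2*(-1/16) + 25*(1/20) = -1/8 + 5/4 = 9/8 ≈ 1.1250)
W*(-7*6) + g = 9*(-7*6)/8 + 28/9 = (9/8)*(-42) + 28/9 = -189/4 + 28/9 = -1589/36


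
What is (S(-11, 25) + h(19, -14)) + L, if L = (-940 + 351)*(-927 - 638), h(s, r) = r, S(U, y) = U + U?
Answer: 921749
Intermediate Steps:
S(U, y) = 2*U
L = 921785 (L = -589*(-1565) = 921785)
(S(-11, 25) + h(19, -14)) + L = (2*(-11) - 14) + 921785 = (-22 - 14) + 921785 = -36 + 921785 = 921749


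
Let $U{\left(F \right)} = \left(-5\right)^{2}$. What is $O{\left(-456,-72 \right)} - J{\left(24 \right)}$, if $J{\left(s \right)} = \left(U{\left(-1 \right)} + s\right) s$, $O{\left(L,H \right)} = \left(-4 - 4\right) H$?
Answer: $-600$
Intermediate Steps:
$U{\left(F \right)} = 25$
$O{\left(L,H \right)} = - 8 H$
$J{\left(s \right)} = s \left(25 + s\right)$ ($J{\left(s \right)} = \left(25 + s\right) s = s \left(25 + s\right)$)
$O{\left(-456,-72 \right)} - J{\left(24 \right)} = \left(-8\right) \left(-72\right) - 24 \left(25 + 24\right) = 576 - 24 \cdot 49 = 576 - 1176 = -600$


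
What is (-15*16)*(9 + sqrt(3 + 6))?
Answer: -2880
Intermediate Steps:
(-15*16)*(9 + sqrt(3 + 6)) = -240*(9 + sqrt(9)) = -240*(9 + 3) = -240*12 = -2880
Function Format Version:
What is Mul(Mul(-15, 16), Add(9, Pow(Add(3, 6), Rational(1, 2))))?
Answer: -2880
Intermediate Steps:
Mul(Mul(-15, 16), Add(9, Pow(Add(3, 6), Rational(1, 2)))) = Mul(-240, Add(9, Pow(9, Rational(1, 2)))) = Mul(-240, Add(9, 3)) = Mul(-240, 12) = -2880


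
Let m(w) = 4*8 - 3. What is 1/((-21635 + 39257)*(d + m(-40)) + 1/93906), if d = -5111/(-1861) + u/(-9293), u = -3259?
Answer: 1624036000338/918578333835096821 ≈ 1.7680e-6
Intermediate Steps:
m(w) = 29 (m(w) = 32 - 3 = 29)
d = 53561522/17294273 (d = -5111/(-1861) - 3259/(-9293) = -5111*(-1/1861) - 3259*(-1/9293) = 5111/1861 + 3259/9293 = 53561522/17294273 ≈ 3.0971)
1/((-21635 + 39257)*(d + m(-40)) + 1/93906) = 1/((-21635 + 39257)*(53561522/17294273 + 29) + 1/93906) = 1/(17622*(555095439/17294273) + 1/93906) = 1/(9781891826058/17294273 + 1/93906) = 1/(918578333835096821/1624036000338) = 1624036000338/918578333835096821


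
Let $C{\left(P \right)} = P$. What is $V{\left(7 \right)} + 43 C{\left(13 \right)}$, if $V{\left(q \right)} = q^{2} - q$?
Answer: $601$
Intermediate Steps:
$V{\left(7 \right)} + 43 C{\left(13 \right)} = 7 \left(-1 + 7\right) + 43 \cdot 13 = 7 \cdot 6 + 559 = 42 + 559 = 601$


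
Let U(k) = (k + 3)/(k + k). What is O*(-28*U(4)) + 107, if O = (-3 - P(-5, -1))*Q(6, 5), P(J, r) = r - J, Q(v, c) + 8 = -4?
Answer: -1951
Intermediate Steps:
Q(v, c) = -12 (Q(v, c) = -8 - 4 = -12)
U(k) = (3 + k)/(2*k) (U(k) = (3 + k)/((2*k)) = (3 + k)*(1/(2*k)) = (3 + k)/(2*k))
O = 84 (O = (-3 - (-1 - 1*(-5)))*(-12) = (-3 - (-1 + 5))*(-12) = (-3 - 1*4)*(-12) = (-3 - 4)*(-12) = -7*(-12) = 84)
O*(-28*U(4)) + 107 = 84*(-14*(3 + 4)/4) + 107 = 84*(-14*7/4) + 107 = 84*(-28*7/8) + 107 = 84*(-49/2) + 107 = -2058 + 107 = -1951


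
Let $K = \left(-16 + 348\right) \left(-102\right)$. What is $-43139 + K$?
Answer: $-77003$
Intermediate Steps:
$K = -33864$ ($K = 332 \left(-102\right) = -33864$)
$-43139 + K = -43139 - 33864 = -77003$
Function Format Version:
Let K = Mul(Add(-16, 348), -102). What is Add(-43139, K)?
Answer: -77003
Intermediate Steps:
K = -33864 (K = Mul(332, -102) = -33864)
Add(-43139, K) = Add(-43139, -33864) = -77003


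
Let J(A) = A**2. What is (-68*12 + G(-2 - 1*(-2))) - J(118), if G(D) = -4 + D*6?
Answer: -14744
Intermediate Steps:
G(D) = -4 + 6*D
(-68*12 + G(-2 - 1*(-2))) - J(118) = (-68*12 + (-4 + 6*(-2 - 1*(-2)))) - 1*118**2 = (-816 + (-4 + 6*(-2 + 2))) - 1*13924 = (-816 + (-4 + 6*0)) - 13924 = (-816 + (-4 + 0)) - 13924 = (-816 - 4) - 13924 = -820 - 13924 = -14744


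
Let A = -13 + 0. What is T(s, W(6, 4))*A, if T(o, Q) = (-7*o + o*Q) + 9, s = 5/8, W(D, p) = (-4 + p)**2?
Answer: -481/8 ≈ -60.125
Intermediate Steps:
s = 5/8 (s = 5*(1/8) = 5/8 ≈ 0.62500)
T(o, Q) = 9 - 7*o + Q*o (T(o, Q) = (-7*o + Q*o) + 9 = 9 - 7*o + Q*o)
A = -13
T(s, W(6, 4))*A = (9 - 7*5/8 + (-4 + 4)**2*(5/8))*(-13) = (9 - 35/8 + 0**2*(5/8))*(-13) = (9 - 35/8 + 0*(5/8))*(-13) = (9 - 35/8 + 0)*(-13) = (37/8)*(-13) = -481/8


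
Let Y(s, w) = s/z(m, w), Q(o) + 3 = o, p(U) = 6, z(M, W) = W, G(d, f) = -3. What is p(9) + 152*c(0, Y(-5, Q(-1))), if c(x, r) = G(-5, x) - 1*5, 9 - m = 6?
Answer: -1210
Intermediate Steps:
m = 3 (m = 9 - 1*6 = 9 - 6 = 3)
Q(o) = -3 + o
Y(s, w) = s/w
c(x, r) = -8 (c(x, r) = -3 - 1*5 = -3 - 5 = -8)
p(9) + 152*c(0, Y(-5, Q(-1))) = 6 + 152*(-8) = 6 - 1216 = -1210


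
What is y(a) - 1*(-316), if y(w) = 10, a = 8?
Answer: 326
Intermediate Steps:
y(a) - 1*(-316) = 10 - 1*(-316) = 10 + 316 = 326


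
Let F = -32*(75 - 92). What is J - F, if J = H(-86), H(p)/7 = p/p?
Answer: -537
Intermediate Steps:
F = 544 (F = -32*(-17) = 544)
H(p) = 7 (H(p) = 7*(p/p) = 7*1 = 7)
J = 7
J - F = 7 - 1*544 = 7 - 544 = -537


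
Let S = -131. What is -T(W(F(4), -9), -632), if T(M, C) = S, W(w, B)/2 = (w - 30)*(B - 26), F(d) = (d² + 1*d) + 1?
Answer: 131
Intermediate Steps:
F(d) = 1 + d + d² (F(d) = (d² + d) + 1 = (d + d²) + 1 = 1 + d + d²)
W(w, B) = 2*(-30 + w)*(-26 + B) (W(w, B) = 2*((w - 30)*(B - 26)) = 2*((-30 + w)*(-26 + B)) = 2*(-30 + w)*(-26 + B))
T(M, C) = -131
-T(W(F(4), -9), -632) = -1*(-131) = 131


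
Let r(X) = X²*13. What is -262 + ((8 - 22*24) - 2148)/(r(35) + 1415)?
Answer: -1136437/4335 ≈ -262.15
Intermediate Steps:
r(X) = 13*X²
-262 + ((8 - 22*24) - 2148)/(r(35) + 1415) = -262 + ((8 - 22*24) - 2148)/(13*35² + 1415) = -262 + ((8 - 528) - 2148)/(13*1225 + 1415) = -262 + (-520 - 2148)/(15925 + 1415) = -262 - 2668/17340 = -262 - 2668*1/17340 = -262 - 667/4335 = -1136437/4335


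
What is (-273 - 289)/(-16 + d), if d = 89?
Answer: -562/73 ≈ -7.6986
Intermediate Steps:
(-273 - 289)/(-16 + d) = (-273 - 289)/(-16 + 89) = -562/73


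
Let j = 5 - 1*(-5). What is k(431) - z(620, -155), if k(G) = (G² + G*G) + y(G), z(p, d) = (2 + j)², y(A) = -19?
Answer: 371359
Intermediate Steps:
j = 10 (j = 5 + 5 = 10)
z(p, d) = 144 (z(p, d) = (2 + 10)² = 12² = 144)
k(G) = -19 + 2*G² (k(G) = (G² + G*G) - 19 = (G² + G²) - 19 = 2*G² - 19 = -19 + 2*G²)
k(431) - z(620, -155) = (-19 + 2*431²) - 1*144 = (-19 + 2*185761) - 144 = (-19 + 371522) - 144 = 371503 - 144 = 371359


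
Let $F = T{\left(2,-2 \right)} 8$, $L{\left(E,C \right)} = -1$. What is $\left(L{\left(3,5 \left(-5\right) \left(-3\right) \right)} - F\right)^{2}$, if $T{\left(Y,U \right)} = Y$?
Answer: $289$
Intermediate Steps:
$F = 16$ ($F = 2 \cdot 8 = 16$)
$\left(L{\left(3,5 \left(-5\right) \left(-3\right) \right)} - F\right)^{2} = \left(-1 - 16\right)^{2} = \left(-17\right)^{2} = 289$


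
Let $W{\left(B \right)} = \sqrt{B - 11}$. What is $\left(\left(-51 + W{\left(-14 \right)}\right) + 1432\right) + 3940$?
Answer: $5321 + 5 i \approx 5321.0 + 5.0 i$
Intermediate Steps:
$W{\left(B \right)} = \sqrt{-11 + B}$
$\left(\left(-51 + W{\left(-14 \right)}\right) + 1432\right) + 3940 = \left(\left(-51 + \sqrt{-11 - 14}\right) + 1432\right) + 3940 = \left(\left(-51 + \sqrt{-25}\right) + 1432\right) + 3940 = \left(\left(-51 + 5 i\right) + 1432\right) + 3940 = \left(1381 + 5 i\right) + 3940 = 5321 + 5 i$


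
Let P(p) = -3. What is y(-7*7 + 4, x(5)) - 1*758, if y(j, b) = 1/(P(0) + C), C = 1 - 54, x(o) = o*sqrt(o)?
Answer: -42449/56 ≈ -758.02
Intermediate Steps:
x(o) = o**(3/2)
C = -53
y(j, b) = -1/56 (y(j, b) = 1/(-3 - 53) = 1/(-56) = -1/56)
y(-7*7 + 4, x(5)) - 1*758 = -1/56 - 1*758 = -1/56 - 758 = -42449/56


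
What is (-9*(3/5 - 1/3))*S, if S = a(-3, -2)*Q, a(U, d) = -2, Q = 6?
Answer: 144/5 ≈ 28.800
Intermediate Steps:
S = -12 (S = -2*6 = -12)
(-9*(3/5 - 1/3))*S = -9*(3/5 - 1/3)*(-12) = -9*(3*(⅕) - 1*⅓)*(-12) = -9*(⅗ - ⅓)*(-12) = -9*4/15*(-12) = -12/5*(-12) = 144/5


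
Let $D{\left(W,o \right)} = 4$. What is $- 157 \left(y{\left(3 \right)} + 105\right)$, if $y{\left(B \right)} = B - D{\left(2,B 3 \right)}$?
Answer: $-16328$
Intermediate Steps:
$y{\left(B \right)} = -4 + B$ ($y{\left(B \right)} = B - 4 = -4 + B$)
$- 157 \left(y{\left(3 \right)} + 105\right) = - 157 \left(\left(-4 + 3\right) + 105\right) = - 157 \left(-1 + 105\right) = \left(-157\right) 104 = -16328$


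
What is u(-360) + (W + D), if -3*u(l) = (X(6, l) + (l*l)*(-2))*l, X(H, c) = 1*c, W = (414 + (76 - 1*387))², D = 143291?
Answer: -30993300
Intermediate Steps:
W = 10609 (W = (414 + (76 - 387))² = (414 - 311)² = 103² = 10609)
X(H, c) = c
u(l) = -l*(l - 2*l²)/3 (u(l) = -(l + (l*l)*(-2))*l/3 = -(l + l²*(-2))*l/3 = -(l - 2*l²)*l/3 = -l*(l - 2*l²)/3)
u(-360) + (W + D) = (⅓)*(-360)²*(-1 + 2*(-360)) + (10609 + 143291) = (⅓)*129600*(-1 - 720) + 153900 = (⅓)*129600*(-721) + 153900 = -31147200 + 153900 = -30993300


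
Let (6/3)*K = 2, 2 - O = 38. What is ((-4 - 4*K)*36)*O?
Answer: 10368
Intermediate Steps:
O = -36 (O = 2 - 1*38 = 2 - 38 = -36)
K = 1 (K = (½)*2 = 1)
((-4 - 4*K)*36)*O = ((-4 - 4*1)*36)*(-36) = ((-4 - 4)*36)*(-36) = -8*36*(-36) = -288*(-36) = 10368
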